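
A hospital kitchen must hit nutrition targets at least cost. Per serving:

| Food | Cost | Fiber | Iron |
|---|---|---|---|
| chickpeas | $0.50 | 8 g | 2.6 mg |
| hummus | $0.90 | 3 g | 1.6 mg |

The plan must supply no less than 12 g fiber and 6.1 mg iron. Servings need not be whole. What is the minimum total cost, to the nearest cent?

Compare the cost at each extreme point of the feasible region.
chickpeas only: max(12/8, 6.1/2.6) = 2.346 servings → $1.17.
hummus only: max(12/3, 6.1/1.6) = 4 servings → $3.60.
chickpeas + hummus with both tight: 0.18 servings and 3.52 servings → $3.26.
So the least-cost plan costs $1.17.

$1.17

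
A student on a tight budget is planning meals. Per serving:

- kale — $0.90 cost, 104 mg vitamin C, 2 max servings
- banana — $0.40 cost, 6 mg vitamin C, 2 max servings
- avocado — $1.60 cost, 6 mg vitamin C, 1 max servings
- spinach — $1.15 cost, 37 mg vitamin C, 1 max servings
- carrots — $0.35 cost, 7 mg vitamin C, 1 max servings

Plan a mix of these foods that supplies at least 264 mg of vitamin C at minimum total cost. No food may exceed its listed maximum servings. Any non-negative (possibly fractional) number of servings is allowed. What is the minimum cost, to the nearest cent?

$4.10

Cost per mg of vitamin C: kale $0.0087, spinach $0.0311, carrots $0.0500, banana $0.0667, avocado $0.2667.
Take 2 servings of kale: +208.0 mg vitamin C for $1.80 (total $1.80, still need 56.0 mg).
Take 1 serving of spinach: +37.0 mg vitamin C for $1.15 (total $2.95, still need 19.0 mg).
Take 1 serving of carrots: +7.0 mg vitamin C for $0.35 (total $3.30, still need 12.0 mg).
Take 2 servings of banana: +12.0 mg vitamin C for $0.80 (total $4.10, still need 0.0 mg).
Filling from the cheapest source first is optimal under one linear minimum: $4.10.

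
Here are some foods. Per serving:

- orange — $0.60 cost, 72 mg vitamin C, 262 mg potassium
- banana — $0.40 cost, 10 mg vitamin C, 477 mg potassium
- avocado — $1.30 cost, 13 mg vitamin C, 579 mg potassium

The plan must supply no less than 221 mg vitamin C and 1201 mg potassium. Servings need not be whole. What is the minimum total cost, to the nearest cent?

$2.13

Check every corner: each single food scaled to meet both minima, and each pair solved so both constraints bind.
orange only: max(221/72, 1201/262) = 4.584 servings → $2.75.
banana only: max(221/10, 1201/477) = 22.1 servings → $8.84.
avocado only: max(221/13, 1201/579) = 17 servings → $22.10.
orange + banana with both tight: 2.944 servings and 0.9006 servings → $2.13.
orange + avocado with both tight: 2.935 servings and 0.7463 servings → $2.73.
banana + avocado: the both-tight solution has a negative serving — not a feasible corner.
So the least-cost plan costs $2.13.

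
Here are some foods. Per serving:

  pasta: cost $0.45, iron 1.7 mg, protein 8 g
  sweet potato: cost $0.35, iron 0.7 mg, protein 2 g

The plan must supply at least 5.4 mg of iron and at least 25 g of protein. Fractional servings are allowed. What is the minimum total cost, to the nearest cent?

At the optimum either one food covers both requirements or two foods hit both targets exactly; no other combination can be cheaper.
pasta only: max(5.4/1.7, 25/8) = 3.176 servings → $1.43.
sweet potato only: max(5.4/0.7, 25/2) = 12.5 servings → $4.38.
pasta + sweet potato with both tight: 3.045 servings and 0.3182 servings → $1.48.
The minimum over all feasible corners is $1.43.

$1.43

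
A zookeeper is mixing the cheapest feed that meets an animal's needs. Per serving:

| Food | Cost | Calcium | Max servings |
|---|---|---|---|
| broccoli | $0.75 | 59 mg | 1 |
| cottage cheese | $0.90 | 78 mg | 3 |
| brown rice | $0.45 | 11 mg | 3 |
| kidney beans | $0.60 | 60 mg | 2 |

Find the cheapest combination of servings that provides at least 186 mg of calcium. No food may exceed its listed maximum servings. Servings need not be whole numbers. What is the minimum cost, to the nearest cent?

Cost per mg of calcium: kidney beans $0.0100, cottage cheese $0.0115, broccoli $0.0127, brown rice $0.0409.
Take 2 servings of kidney beans: +120.0 mg calcium for $1.20 (total $1.20, still need 66.0 mg).
Take 0.8462 servings of cottage cheese: +66.0 mg calcium for $0.76 (total $1.96, still need 0.0 mg).
Greedy by cheapest-per-mg is optimal for a single linear constraint, so the minimum cost is $1.96.

$1.96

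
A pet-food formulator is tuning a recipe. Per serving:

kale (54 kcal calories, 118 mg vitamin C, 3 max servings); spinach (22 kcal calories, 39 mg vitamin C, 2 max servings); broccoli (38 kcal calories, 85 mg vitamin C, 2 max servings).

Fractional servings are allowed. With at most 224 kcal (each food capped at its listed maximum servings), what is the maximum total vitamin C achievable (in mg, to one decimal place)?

493.4 mg

Vitamin C per kcal: broccoli 2.237, kale 2.185, spinach 1.773.
Take 2 servings of broccoli: uses 76 kcal, +170.0 mg vitamin C (running total 170.0 mg).
Take 2.741 servings of kale: uses 148 kcal, +323.4 mg vitamin C (running total 493.4 mg).
Greedy by best ratio exhausts the calories allowance optimally: 493.4 mg.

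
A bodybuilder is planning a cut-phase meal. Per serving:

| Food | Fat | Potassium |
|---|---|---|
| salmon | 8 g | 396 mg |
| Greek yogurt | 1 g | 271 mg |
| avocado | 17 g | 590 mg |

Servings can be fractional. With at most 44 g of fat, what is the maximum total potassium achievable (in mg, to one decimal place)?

Potassium per g fat: Greek yogurt 271, salmon 49.5, avocado 34.71.
With no serving limits, spend the whole fat allowance on Greek yogurt: 44 g / 1 g × 271 mg = 11924.0 mg.

11924.0 mg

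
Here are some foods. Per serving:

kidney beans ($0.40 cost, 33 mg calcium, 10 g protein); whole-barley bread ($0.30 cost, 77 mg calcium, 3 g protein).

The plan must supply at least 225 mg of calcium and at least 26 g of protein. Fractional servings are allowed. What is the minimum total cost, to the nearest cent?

Check every corner: each single food scaled to meet both minima, and each pair solved so both constraints bind.
kidney beans only: max(225/33, 26/10) = 6.818 servings → $2.73.
whole-barley bread only: max(225/77, 26/3) = 8.667 servings → $2.60.
kidney beans + whole-barley bread with both tight: 1.978 servings and 2.075 servings → $1.41.
So the least-cost plan costs $1.41.

$1.41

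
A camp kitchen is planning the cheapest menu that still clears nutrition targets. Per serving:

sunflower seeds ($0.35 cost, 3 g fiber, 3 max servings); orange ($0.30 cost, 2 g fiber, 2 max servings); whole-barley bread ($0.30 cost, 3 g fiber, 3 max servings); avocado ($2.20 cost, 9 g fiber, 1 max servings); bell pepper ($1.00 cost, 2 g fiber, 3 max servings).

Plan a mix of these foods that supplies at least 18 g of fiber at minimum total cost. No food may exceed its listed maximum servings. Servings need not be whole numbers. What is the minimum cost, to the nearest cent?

$1.95

Cost per g of fiber: whole-barley bread $0.1000, sunflower seeds $0.1167, orange $0.1500, avocado $0.2444, bell pepper $0.5000.
Take 3 servings of whole-barley bread: +9.0 g fiber for $0.90 (total $0.90, still need 9.0 g).
Take 3 servings of sunflower seeds: +9.0 g fiber for $1.05 (total $1.95, still need 0.0 g).
Filling from the cheapest source first is optimal under one linear minimum: $1.95.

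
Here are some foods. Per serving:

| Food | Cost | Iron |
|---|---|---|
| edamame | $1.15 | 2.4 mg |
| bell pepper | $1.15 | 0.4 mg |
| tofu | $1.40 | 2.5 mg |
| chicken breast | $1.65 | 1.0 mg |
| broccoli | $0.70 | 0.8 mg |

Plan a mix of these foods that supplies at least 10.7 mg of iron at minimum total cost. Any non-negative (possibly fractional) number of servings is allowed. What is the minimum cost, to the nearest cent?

Cost per mg of iron: edamame $0.4792, tofu $0.5600, broccoli $0.8750, chicken breast $1.6500, bell pepper $2.8750.
With no serving limits, use only edamame: 10.7 mg / 2.4 mg = 4.458 servings × $1.15 = $5.13.

$5.13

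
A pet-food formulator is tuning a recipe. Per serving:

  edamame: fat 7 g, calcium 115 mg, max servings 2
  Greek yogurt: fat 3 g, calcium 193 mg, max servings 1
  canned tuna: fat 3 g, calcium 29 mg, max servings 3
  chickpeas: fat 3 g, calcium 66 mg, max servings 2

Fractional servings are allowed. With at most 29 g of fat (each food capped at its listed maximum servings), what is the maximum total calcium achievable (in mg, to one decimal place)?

Calcium per g fat: Greek yogurt 64.33, chickpeas 22, edamame 16.43, canned tuna 9.667.
Take 1 serving of Greek yogurt: uses 3 g fat, +193.0 mg calcium (running total 193.0 mg).
Take 2 servings of chickpeas: uses 6 g fat, +132.0 mg calcium (running total 325.0 mg).
Take 2 servings of edamame: uses 14 g fat, +230.0 mg calcium (running total 555.0 mg).
Take 2 servings of canned tuna: uses 6 g fat, +58.0 mg calcium (running total 613.0 mg).
Greedy by best ratio exhausts the fat allowance optimally: 613.0 mg.

613.0 mg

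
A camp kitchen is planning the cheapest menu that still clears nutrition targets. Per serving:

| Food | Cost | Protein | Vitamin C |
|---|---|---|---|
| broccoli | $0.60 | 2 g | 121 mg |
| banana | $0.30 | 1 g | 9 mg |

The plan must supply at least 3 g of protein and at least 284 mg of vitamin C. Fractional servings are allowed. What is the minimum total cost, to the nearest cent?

An LP optimum is at a vertex; with two nutrient constraints at most two foods are used. Check each candidate.
broccoli only: max(3/2, 284/121) = 2.347 servings → $1.41.
banana only: max(3/1, 284/9) = 31.56 servings → $9.47.
broccoli + banana: the both-tight solution has a negative serving — not a feasible corner.
Cheapest feasible corner: $1.41.

$1.41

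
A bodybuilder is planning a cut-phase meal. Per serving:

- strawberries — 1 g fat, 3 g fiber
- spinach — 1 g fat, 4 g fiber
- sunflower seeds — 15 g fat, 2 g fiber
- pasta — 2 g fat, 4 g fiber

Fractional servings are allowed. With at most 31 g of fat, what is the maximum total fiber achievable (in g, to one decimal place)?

Fiber per g fat: spinach 4, strawberries 3, pasta 2, sunflower seeds 0.1333.
With no serving limits, spend the whole fat allowance on spinach: 31 g / 1 g × 4 g = 124.0 g.

124.0 g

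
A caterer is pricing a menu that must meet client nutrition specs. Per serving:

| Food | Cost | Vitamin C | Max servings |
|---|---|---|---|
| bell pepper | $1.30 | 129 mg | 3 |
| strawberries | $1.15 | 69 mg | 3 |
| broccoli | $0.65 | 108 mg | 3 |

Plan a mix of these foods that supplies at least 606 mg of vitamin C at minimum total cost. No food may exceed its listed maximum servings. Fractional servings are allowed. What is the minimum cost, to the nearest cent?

$4.79

Cost per mg of vitamin C: broccoli $0.0060, bell pepper $0.0101, strawberries $0.0167.
Take 3 servings of broccoli: +324.0 mg vitamin C for $1.95 (total $1.95, still need 282.0 mg).
Take 2.186 servings of bell pepper: +282.0 mg vitamin C for $2.84 (total $4.79, still need 0.0 mg).
Greedy by cheapest-per-mg is optimal for a single linear constraint, so the minimum cost is $4.79.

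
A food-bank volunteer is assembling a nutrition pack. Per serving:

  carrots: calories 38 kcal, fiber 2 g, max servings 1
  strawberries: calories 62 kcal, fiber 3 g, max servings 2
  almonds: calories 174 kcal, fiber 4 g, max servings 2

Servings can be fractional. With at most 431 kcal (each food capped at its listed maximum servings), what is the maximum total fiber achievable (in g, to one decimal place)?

14.2 g

Fiber per kcal: carrots 0.05263, strawberries 0.04839, almonds 0.02299.
Take 1 serving of carrots: uses 38 kcal, +2.0 g fiber (running total 2.0 g).
Take 2 servings of strawberries: uses 124 kcal, +6.0 g fiber (running total 8.0 g).
Take 1.546 servings of almonds: uses 269 kcal, +6.2 g fiber (running total 14.2 g).
Filling greedily by fiber-per-kcal is optimal for one linear limit, giving 14.2 g.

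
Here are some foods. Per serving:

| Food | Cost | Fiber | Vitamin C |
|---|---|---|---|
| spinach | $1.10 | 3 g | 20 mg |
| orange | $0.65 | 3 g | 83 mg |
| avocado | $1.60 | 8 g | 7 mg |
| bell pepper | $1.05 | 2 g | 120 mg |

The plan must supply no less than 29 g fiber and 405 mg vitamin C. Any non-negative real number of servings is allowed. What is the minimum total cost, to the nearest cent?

This is a tiny linear program; its minimum lies at a vertex of the feasible set. List the vertices and price them.
spinach only: max(29/3, 405/20) = 20.25 servings → $22.27.
orange only: max(29/3, 405/83) = 9.667 servings → $6.28.
avocado only: max(29/8, 405/7) = 57.86 servings → $92.57.
bell pepper only: max(29/2, 405/120) = 14.5 servings → $15.22.
spinach + orange with both tight: 6.307 servings and 3.36 servings → $9.12.
spinach + avocado: intersection lies outside the first quadrant.
spinach + bell pepper with both tight: 8.344 servings and 1.984 servings → $11.26.
orange + avocado with both tight: 4.723 servings and 1.854 servings → $6.04.
orange + bell pepper: the both-tight solution has a negative serving — not a feasible corner.
avocado + bell pepper with both tight: 2.822 servings and 3.21 servings → $7.89.
The minimum over all feasible corners is $6.04.

$6.04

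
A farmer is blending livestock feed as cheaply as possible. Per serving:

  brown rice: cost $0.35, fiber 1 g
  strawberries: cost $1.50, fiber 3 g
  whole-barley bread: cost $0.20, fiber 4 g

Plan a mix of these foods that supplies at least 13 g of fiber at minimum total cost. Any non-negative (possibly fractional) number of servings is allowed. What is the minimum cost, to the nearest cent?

Cost per g of fiber: whole-barley bread $0.0500, brown rice $0.3500, strawberries $0.5000.
With no serving limits, use only whole-barley bread: 13 g / 4 g = 3.25 servings × $0.20 = $0.65.

$0.65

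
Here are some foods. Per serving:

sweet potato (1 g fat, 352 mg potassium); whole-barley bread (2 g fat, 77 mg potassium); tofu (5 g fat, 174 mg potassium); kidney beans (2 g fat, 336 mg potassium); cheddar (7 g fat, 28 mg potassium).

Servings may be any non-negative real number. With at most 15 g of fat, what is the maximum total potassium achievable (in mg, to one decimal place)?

5280.0 mg

Potassium per g fat: sweet potato 352, kidney beans 168, whole-barley bread 38.5, tofu 34.8, cheddar 4.
With no serving limits, spend the whole fat allowance on sweet potato: 15 g / 1 g × 352 mg = 5280.0 mg.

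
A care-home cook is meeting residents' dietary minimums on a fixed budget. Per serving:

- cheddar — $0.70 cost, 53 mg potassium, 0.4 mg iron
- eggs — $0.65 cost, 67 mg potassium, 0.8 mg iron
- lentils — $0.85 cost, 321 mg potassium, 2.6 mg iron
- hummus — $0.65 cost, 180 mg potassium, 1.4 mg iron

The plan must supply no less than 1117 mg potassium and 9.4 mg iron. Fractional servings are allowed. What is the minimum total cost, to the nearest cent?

$3.07

Two binding constraints pin down two serving amounts, so the optimal mix uses at most two foods. The candidates are each food alone (scaled to the tighter of potassium/iron) and each pair with both constraints tight.
cheddar only: max(1117/53, 9.4/0.4) = 23.5 servings → $16.45.
eggs only: max(1117/67, 9.4/0.8) = 16.67 servings → $10.84.
lentils only: max(1117/321, 9.4/2.6) = 3.615 servings → $3.07.
hummus only: max(1117/180, 9.4/1.4) = 6.714 servings → $4.36.
cheddar + eggs with both tight: 16.91 servings and 3.295 servings → $13.98.
cheddar + lentils: the both-tight solution has a negative serving — not a feasible corner.
cheddar + hummus: the both-tight solution has a negative serving — not a feasible corner.
eggs + lentils with both tight: 1.37 servings and 3.194 servings → $3.61.
eggs + hummus with both tight: 2.554 servings and 5.255 servings → $5.08.
lentils + hummus: the both-tight solution has a negative serving — not a feasible corner.
The minimum over all feasible corners is $3.07.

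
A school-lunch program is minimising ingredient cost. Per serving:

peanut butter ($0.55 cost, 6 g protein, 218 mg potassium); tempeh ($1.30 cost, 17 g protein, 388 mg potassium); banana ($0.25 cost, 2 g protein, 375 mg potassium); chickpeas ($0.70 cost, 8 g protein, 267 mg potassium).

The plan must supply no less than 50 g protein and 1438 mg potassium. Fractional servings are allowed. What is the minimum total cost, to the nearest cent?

$3.91

Two binding constraints pin down two serving amounts, so the optimal mix uses at most two foods. The candidates are each food alone (scaled to the tighter of protein/potassium) and each pair with both constraints tight.
peanut butter only: max(50/6, 1438/218) = 8.333 servings → $4.58.
tempeh only: max(50/17, 1438/388) = 3.706 servings → $4.82.
banana only: max(50/2, 1438/375) = 25 servings → $6.25.
chickpeas only: max(50/8, 1438/267) = 6.25 servings → $4.38.
peanut butter + tempeh with both tight: 3.662 servings and 1.649 servings → $4.16.
peanut butter + banana with both targets exact would need a negative amount; discard.
peanut butter + chickpeas with both targets exact would need a negative amount; discard.
tempeh + banana with both tight: 2.835 servings and 0.9012 servings → $3.91.
tempeh + chickpeas with both tight: 1.286 servings and 3.516 servings → $4.13.
banana + chickpeas: intersection lies outside the first quadrant.
The minimum over all feasible corners is $3.91.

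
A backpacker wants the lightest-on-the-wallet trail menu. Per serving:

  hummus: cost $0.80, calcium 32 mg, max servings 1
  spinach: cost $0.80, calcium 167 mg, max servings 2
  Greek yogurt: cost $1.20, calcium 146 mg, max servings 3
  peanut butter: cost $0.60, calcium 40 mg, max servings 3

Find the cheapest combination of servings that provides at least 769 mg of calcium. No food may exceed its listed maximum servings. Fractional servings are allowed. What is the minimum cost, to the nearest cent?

$5.18

Cost per mg of calcium: spinach $0.0048, Greek yogurt $0.0082, peanut butter $0.0150, hummus $0.0250.
Take 2 servings of spinach: +334.0 mg calcium for $1.60 (total $1.60, still need 435.0 mg).
Take 2.979 servings of Greek yogurt: +435.0 mg calcium for $3.58 (total $5.18, still need 0.0 mg).
Filling from the cheapest source first is optimal under one linear minimum: $5.18.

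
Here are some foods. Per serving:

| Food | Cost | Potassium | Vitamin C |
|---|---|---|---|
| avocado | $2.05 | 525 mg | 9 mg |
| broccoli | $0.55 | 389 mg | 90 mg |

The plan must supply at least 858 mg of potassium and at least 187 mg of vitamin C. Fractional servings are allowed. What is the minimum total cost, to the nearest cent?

avocado only: max(858/525, 187/9) = 20.78 servings → $42.59.
broccoli only: max(858/389, 187/90) = 2.206 servings → $1.21.
avocado + broccoli with both tight: 0.1023 servings and 2.068 servings → $1.35.
The minimum over all feasible corners is $1.21.

$1.21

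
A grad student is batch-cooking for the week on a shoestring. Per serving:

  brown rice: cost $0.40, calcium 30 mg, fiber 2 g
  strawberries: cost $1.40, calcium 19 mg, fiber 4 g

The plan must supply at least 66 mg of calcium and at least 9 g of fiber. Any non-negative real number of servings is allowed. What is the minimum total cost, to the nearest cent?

For a min-cost LP with two ≥-constraints, a basic feasible solution has at most two positive variables.
brown rice only: max(66/30, 9/2) = 4.5 servings → $1.80.
strawberries only: max(66/19, 9/4) = 3.474 servings → $4.86.
brown rice + strawberries with both tight: 1.134 servings and 1.683 servings → $2.81.
The minimum over all feasible corners is $1.80.

$1.80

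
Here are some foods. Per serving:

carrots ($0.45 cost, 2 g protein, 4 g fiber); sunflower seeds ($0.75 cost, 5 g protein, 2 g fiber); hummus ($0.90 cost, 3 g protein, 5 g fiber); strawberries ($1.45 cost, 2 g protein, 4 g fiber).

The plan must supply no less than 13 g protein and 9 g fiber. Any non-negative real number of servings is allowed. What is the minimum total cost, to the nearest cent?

Check every corner: each single food scaled to meet both minima, and each pair solved so both constraints bind.
carrots only: max(13/2, 9/4) = 6.5 servings → $2.92.
sunflower seeds only: max(13/5, 9/2) = 4.5 servings → $3.38.
hummus only: max(13/3, 9/5) = 4.333 servings → $3.90.
strawberries only: max(13/2, 9/4) = 6.5 servings → $9.43.
carrots + sunflower seeds with both tight: 1.188 servings and 2.125 servings → $2.13.
carrots + hummus: intersection lies outside the first quadrant.
carrots + strawberries (both tight): parallel constraints — no distinct corner.
sunflower seeds + hummus with both tight: 2 servings and 1 serving → $2.40.
sunflower seeds + strawberries with both tight: 2.125 servings and 1.188 servings → $3.32.
hummus + strawberries: the both-tight solution has a negative serving — not a feasible corner.
So the least-cost plan costs $2.13.

$2.13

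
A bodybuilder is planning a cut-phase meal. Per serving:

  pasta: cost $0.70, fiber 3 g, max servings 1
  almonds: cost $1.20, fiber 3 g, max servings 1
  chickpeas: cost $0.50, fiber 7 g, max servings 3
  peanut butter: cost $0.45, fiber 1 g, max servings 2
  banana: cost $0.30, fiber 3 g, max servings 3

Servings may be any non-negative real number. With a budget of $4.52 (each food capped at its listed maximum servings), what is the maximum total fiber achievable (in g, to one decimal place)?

Fiber per dollar: chickpeas 14, banana 10, pasta 4.286, almonds 2.5, peanut butter 2.222.
Take 3 servings of chickpeas: spends $1.50, +21.0 g fiber (running total 21.0 g).
Take 3 servings of banana: spends $0.90, +9.0 g fiber (running total 30.0 g).
Take 1 serving of pasta: spends $0.70, +3.0 g fiber (running total 33.0 g).
Take 1 serving of almonds: spends $1.20, +3.0 g fiber (running total 36.0 g).
Take 0.4889 servings of peanut butter: spends $0.22, +0.5 g fiber (running total 36.5 g).
Filling greedily by fiber-per-dollar is optimal for one linear limit, giving 36.5 g.

36.5 g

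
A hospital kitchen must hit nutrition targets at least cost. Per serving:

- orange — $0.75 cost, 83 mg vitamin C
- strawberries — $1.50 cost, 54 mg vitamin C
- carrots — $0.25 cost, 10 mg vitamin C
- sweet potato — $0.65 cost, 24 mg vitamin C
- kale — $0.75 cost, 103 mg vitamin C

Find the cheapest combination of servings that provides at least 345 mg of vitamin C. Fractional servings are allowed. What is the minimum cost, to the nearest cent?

Cost per mg of vitamin C: kale $0.0073, orange $0.0090, carrots $0.0250, sweet potato $0.0271, strawberries $0.0278.
With no serving limits, use only kale: 345 mg / 103 mg = 3.35 servings × $0.75 = $2.51.

$2.51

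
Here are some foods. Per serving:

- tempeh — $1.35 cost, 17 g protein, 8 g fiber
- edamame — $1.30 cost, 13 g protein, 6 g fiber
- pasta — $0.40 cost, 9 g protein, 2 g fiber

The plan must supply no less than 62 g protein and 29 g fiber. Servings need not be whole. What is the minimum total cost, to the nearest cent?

$4.90

At the optimum either one food covers both requirements or two foods hit both targets exactly; no other combination can be cheaper.
tempeh only: max(62/17, 29/8) = 3.647 servings → $4.92.
edamame only: max(62/13, 29/6) = 4.833 servings → $6.28.
pasta only: max(62/9, 29/2) = 14.5 servings → $5.80.
tempeh + edamame with both tight: 2.5 servings and 1.5 servings → $5.33.
tempeh + pasta with both tight: 3.605 servings and 0.07895 servings → $4.90.
edamame + pasta with both targets exact would need a negative amount; discard.
The minimum over all feasible corners is $4.90.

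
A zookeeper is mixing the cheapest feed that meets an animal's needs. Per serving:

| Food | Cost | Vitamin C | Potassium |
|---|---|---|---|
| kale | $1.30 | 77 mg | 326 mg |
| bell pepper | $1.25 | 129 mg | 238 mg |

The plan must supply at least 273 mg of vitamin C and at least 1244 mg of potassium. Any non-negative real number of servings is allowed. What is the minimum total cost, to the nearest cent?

$4.96

Two binding constraints pin down two serving amounts, so the optimal mix uses at most two foods. The candidates are each food alone (scaled to the tighter of vitamin C/potassium) and each pair with both constraints tight.
kale only: max(273/77, 1244/326) = 3.816 servings → $4.96.
bell pepper only: max(273/129, 1244/238) = 5.227 servings → $6.53.
kale + bell pepper with both targets exact would need a negative amount; discard.
So the least-cost plan costs $4.96.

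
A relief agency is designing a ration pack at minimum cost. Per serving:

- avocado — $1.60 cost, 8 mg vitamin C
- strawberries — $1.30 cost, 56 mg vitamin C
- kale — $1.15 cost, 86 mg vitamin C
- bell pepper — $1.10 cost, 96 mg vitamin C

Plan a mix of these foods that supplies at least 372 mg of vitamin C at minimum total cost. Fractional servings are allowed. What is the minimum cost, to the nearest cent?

$4.26

Cost per mg of vitamin C: bell pepper $0.0115, kale $0.0134, strawberries $0.0232, avocado $0.2000.
With no serving limits, use only bell pepper: 372 mg / 96 mg = 3.875 servings × $1.10 = $4.26.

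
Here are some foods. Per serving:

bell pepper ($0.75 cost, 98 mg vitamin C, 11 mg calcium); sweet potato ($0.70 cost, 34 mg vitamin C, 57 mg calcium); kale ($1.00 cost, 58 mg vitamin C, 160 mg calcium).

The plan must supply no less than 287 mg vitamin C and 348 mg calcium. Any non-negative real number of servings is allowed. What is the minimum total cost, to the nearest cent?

An LP optimum is at a vertex; with two nutrient constraints at most two foods are used. Check each candidate.
bell pepper only: max(287/98, 348/11) = 31.64 servings → $23.73.
sweet potato only: max(287/34, 348/57) = 8.441 servings → $5.91.
kale only: max(287/58, 348/160) = 4.948 servings → $4.95.
bell pepper + sweet potato with both tight: 0.8686 servings and 5.938 servings → $4.81.
bell pepper + kale with both tight: 1.711 servings and 2.057 servings → $3.34.
sweet potato + kale: intersection lies outside the first quadrant.
The minimum over all feasible corners is $3.34.

$3.34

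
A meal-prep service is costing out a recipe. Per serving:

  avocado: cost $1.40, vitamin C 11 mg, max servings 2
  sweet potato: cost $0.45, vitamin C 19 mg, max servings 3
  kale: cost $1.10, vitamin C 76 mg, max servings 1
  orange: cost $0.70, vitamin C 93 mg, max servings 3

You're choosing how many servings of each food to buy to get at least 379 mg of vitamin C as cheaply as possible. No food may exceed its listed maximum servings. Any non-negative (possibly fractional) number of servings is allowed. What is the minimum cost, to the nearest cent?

$3.77

Cost per mg of vitamin C: orange $0.0075, kale $0.0145, sweet potato $0.0237, avocado $0.1273.
Take 3 servings of orange: +279.0 mg vitamin C for $2.10 (total $2.10, still need 100.0 mg).
Take 1 serving of kale: +76.0 mg vitamin C for $1.10 (total $3.20, still need 24.0 mg).
Take 1.263 servings of sweet potato: +24.0 mg vitamin C for $0.57 (total $3.77, still need 0.0 mg).
Greedy by cheapest-per-mg is optimal for a single linear constraint, so the minimum cost is $3.77.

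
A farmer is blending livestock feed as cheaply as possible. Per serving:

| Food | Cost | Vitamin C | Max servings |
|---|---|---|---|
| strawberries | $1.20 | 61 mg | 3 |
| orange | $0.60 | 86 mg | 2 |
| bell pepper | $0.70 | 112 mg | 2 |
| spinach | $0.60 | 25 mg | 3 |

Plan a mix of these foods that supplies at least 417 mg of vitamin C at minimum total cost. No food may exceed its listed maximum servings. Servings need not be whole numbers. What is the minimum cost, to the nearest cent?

$3.01

Cost per mg of vitamin C: bell pepper $0.0063, orange $0.0070, strawberries $0.0197, spinach $0.0240.
Take 2 servings of bell pepper: +224.0 mg vitamin C for $1.40 (total $1.40, still need 193.0 mg).
Take 2 servings of orange: +172.0 mg vitamin C for $1.20 (total $2.60, still need 21.0 mg).
Take 0.3443 servings of strawberries: +21.0 mg vitamin C for $0.41 (total $3.01, still need 0.0 mg).
Filling from the cheapest source first is optimal under one linear minimum: $3.01.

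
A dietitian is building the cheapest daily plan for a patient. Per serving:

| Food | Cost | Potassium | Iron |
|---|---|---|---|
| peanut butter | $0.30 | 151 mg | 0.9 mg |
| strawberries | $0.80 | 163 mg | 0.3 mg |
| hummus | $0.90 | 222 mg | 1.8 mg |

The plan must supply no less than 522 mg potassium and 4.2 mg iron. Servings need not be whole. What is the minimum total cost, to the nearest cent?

A basic optimal solution has at most two foods positive. Try each food alone and each pair with both targets met exactly.
peanut butter only: max(522/151, 4.2/0.9) = 4.667 servings → $1.40.
strawberries only: max(522/163, 4.2/0.3) = 14 servings → $11.20.
hummus only: max(522/222, 4.2/1.8) = 2.351 servings → $2.12.
peanut butter + strawberries with both targets exact would need a negative amount; discard.
peanut butter + hummus with both tight: 0.1 servings and 2.283 servings → $2.08.
strawberries + hummus with both tight: 0.03175 servings and 2.328 servings → $2.12.
Cheapest feasible corner: $1.40.

$1.40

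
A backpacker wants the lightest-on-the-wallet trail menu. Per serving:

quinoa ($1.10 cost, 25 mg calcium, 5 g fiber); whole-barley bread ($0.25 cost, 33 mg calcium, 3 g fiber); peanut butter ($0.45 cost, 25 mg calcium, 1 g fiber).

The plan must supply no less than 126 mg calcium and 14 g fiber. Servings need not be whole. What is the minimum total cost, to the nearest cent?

At the optimum either one food covers both requirements or two foods hit both targets exactly; no other combination can be cheaper.
quinoa only: max(126/25, 14/5) = 5.04 servings → $5.54.
whole-barley bread only: max(126/33, 14/3) = 4.667 servings → $1.17.
peanut butter only: max(126/25, 14/1) = 14 servings → $6.30.
quinoa + whole-barley bread with both tight: 0.9333 servings and 3.111 servings → $1.80.
quinoa + peanut butter with both tight: 2.24 servings and 2.8 servings → $3.72.
whole-barley bread + peanut butter: the both-tight solution has a negative serving — not a feasible corner.
Cheapest feasible corner: $1.17.

$1.17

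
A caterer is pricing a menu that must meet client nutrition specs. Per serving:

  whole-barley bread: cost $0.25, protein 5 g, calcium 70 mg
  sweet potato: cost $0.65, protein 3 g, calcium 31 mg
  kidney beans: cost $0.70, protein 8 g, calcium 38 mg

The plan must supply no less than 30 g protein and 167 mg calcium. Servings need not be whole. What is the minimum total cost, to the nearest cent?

An LP optimum is at a vertex; with two nutrient constraints at most two foods are used. Check each candidate.
whole-barley bread only: max(30/5, 167/70) = 6 servings → $1.50.
sweet potato only: max(30/3, 167/31) = 10 servings → $6.50.
kidney beans only: max(30/8, 167/38) = 4.395 servings → $3.08.
whole-barley bread + sweet potato: intersection lies outside the first quadrant.
whole-barley bread + kidney beans with both tight: 0.5297 servings and 3.419 servings → $2.53.
sweet potato + kidney beans with both tight: 1.463 servings and 3.201 servings → $3.19.
So the least-cost plan costs $1.50.

$1.50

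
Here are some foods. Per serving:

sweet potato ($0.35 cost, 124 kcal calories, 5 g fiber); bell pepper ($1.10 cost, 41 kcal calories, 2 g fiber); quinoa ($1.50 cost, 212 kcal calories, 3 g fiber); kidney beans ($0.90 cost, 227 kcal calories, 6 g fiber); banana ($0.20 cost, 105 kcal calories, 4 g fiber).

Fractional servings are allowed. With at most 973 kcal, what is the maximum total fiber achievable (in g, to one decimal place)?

47.5 g

Fiber per kcal: bell pepper 0.04878, sweet potato 0.04032, banana 0.0381, kidney beans 0.02643, quinoa 0.01415.
With no serving limits, spend the whole calories allowance on bell pepper: 973 kcal / 41 kcal × 2 g = 47.5 g.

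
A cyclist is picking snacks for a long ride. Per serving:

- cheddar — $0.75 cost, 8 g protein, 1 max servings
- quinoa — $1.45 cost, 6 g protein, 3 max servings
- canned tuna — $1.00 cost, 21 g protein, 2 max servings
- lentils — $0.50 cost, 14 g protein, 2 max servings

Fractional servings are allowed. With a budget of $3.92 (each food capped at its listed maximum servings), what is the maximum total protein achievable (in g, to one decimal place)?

78.7 g

Protein per dollar: lentils 28, canned tuna 21, cheddar 10.67, quinoa 4.138.
Take 2 servings of lentils: spends $1.00, +28.0 g protein (running total 28.0 g).
Take 2 servings of canned tuna: spends $2.00, +42.0 g protein (running total 70.0 g).
Take 1 serving of cheddar: spends $0.75, +8.0 g protein (running total 78.0 g).
Take 0.1172 servings of quinoa: spends $0.17, +0.7 g protein (running total 78.7 g).
Greedy by best ratio exhausts the cost allowance optimally: 78.7 g.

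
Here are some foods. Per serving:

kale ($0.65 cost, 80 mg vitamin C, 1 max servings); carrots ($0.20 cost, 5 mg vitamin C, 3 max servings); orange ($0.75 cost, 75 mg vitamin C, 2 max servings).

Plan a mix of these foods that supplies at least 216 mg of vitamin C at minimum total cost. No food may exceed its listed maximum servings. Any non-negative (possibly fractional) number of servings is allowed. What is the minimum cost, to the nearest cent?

$2.01

Cost per mg of vitamin C: kale $0.0081, orange $0.0100, carrots $0.0400.
Take 1 serving of kale: +80.0 mg vitamin C for $0.65 (total $0.65, still need 136.0 mg).
Take 1.813 servings of orange: +136.0 mg vitamin C for $1.36 (total $2.01, still need 0.0 mg).
Filling from the cheapest source first is optimal under one linear minimum: $2.01.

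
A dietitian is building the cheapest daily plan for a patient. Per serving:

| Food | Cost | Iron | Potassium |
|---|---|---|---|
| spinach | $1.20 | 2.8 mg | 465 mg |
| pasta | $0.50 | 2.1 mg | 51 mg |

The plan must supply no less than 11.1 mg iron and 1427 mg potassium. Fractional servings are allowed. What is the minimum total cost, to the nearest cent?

Compare the cost at each extreme point of the feasible region.
spinach only: max(11.1/2.8, 1427/465) = 3.964 servings → $4.76.
pasta only: max(11.1/2.1, 1427/51) = 27.98 servings → $13.99.
spinach + pasta with both tight: 2.915 servings and 1.398 servings → $4.20.
So the least-cost plan costs $4.20.

$4.20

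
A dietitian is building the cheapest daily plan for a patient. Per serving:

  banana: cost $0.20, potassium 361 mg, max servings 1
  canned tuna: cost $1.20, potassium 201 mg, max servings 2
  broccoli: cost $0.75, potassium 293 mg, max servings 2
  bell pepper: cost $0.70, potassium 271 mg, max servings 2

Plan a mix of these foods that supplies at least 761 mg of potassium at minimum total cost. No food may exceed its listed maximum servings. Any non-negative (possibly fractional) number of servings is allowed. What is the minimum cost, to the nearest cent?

$1.22

Cost per mg of potassium: banana $0.0006, broccoli $0.0026, bell pepper $0.0026, canned tuna $0.0060.
Take 1 serving of banana: +361.0 mg potassium for $0.20 (total $0.20, still need 400.0 mg).
Take 1.365 servings of broccoli: +400.0 mg potassium for $1.02 (total $1.22, still need 0.0 mg).
Greedy by cheapest-per-mg is optimal for a single linear constraint, so the minimum cost is $1.22.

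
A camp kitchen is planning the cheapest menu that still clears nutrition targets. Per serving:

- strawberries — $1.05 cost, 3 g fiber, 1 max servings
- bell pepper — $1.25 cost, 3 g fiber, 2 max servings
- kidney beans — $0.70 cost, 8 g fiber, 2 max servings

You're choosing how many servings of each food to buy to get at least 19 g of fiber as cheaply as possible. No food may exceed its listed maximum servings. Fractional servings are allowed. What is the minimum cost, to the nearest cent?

Cost per g of fiber: kidney beans $0.0875, strawberries $0.3500, bell pepper $0.4167.
Take 2 servings of kidney beans: +16.0 g fiber for $1.40 (total $1.40, still need 3.0 g).
Take 1 serving of strawberries: +3.0 g fiber for $1.05 (total $2.45, still need 0.0 g).
Greedy by cheapest-per-g is optimal for a single linear constraint, so the minimum cost is $2.45.

$2.45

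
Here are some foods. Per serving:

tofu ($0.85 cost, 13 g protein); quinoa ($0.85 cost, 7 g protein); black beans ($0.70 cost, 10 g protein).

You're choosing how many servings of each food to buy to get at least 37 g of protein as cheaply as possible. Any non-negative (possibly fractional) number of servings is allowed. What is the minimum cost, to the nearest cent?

Cost per g of protein: tofu $0.0654, black beans $0.0700, quinoa $0.1214.
With no serving limits, use only tofu: 37 g / 13 g = 2.846 servings × $0.85 = $2.42.

$2.42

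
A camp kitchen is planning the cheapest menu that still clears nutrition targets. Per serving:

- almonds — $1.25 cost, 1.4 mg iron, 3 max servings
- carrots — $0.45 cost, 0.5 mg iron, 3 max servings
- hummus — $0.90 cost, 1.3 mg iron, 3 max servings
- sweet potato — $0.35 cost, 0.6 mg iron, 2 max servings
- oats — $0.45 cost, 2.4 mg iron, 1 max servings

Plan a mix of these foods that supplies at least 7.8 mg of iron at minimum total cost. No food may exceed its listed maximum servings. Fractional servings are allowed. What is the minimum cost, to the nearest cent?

$4.12

Cost per mg of iron: oats $0.1875, sweet potato $0.5833, hummus $0.6923, almonds $0.8929, carrots $0.9000.
Take 1 serving of oats: +2.4 mg iron for $0.45 (total $0.45, still need 5.4 mg).
Take 2 servings of sweet potato: +1.2 mg iron for $0.70 (total $1.15, still need 4.2 mg).
Take 3 servings of hummus: +3.9 mg iron for $2.70 (total $3.85, still need 0.3 mg).
Take 0.2143 servings of almonds: +0.3 mg iron for $0.27 (total $4.12, still need 0.0 mg).
Filling from the cheapest source first is optimal under one linear minimum: $4.12.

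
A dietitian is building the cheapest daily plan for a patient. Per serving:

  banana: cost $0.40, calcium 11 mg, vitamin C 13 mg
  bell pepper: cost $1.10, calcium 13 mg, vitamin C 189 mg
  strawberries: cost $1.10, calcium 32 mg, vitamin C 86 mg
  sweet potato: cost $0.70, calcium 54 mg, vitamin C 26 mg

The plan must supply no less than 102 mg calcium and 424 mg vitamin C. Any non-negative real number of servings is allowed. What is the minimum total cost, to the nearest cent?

$3.23

A basic optimal solution has at most two foods positive. Try each food alone and each pair with both targets met exactly.
banana only: max(102/11, 424/13) = 32.62 servings → $13.05.
bell pepper only: max(102/13, 424/189) = 7.846 servings → $8.63.
strawberries only: max(102/32, 424/86) = 4.93 servings → $5.42.
sweet potato only: max(102/54, 424/26) = 16.31 servings → $11.42.
banana + bell pepper with both tight: 7.207 servings and 1.748 servings → $4.81.
banana + strawberries with both targets exact would need a negative amount; discard.
banana + sweet potato with both targets exact would need a negative amount; discard.
bell pepper + strawberries with both tight: 0.9728 servings and 2.792 servings → $4.14.
bell pepper + sweet potato with both tight: 2.051 servings and 1.395 servings → $3.23.
strawberries + sweet potato: the both-tight solution has a negative serving — not a feasible corner.
Cheapest feasible corner: $3.23.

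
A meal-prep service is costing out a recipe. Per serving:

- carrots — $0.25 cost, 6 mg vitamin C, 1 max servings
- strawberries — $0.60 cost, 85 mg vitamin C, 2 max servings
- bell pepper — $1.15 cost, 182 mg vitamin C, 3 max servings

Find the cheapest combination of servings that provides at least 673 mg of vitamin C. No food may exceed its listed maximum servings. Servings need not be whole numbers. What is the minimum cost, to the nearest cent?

Cost per mg of vitamin C: bell pepper $0.0063, strawberries $0.0071, carrots $0.0417.
Take 3 servings of bell pepper: +546.0 mg vitamin C for $3.45 (total $3.45, still need 127.0 mg).
Take 1.494 servings of strawberries: +127.0 mg vitamin C for $0.90 (total $4.35, still need 0.0 mg).
Filling from the cheapest source first is optimal under one linear minimum: $4.35.

$4.35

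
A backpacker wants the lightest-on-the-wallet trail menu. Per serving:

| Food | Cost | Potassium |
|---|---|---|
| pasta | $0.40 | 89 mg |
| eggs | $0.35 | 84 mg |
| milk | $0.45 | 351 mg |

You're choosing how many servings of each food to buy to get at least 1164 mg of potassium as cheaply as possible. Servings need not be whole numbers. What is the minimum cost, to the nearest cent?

$1.49

Cost per mg of potassium: milk $0.0013, eggs $0.0042, pasta $0.0045.
With no serving limits, use only milk: 1164 mg / 351 mg = 3.316 servings × $0.45 = $1.49.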